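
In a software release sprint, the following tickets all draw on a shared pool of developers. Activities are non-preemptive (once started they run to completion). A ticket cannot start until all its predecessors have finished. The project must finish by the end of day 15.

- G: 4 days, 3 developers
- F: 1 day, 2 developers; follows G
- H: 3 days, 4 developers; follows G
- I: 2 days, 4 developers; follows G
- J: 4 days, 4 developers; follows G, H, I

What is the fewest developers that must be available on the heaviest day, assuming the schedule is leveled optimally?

4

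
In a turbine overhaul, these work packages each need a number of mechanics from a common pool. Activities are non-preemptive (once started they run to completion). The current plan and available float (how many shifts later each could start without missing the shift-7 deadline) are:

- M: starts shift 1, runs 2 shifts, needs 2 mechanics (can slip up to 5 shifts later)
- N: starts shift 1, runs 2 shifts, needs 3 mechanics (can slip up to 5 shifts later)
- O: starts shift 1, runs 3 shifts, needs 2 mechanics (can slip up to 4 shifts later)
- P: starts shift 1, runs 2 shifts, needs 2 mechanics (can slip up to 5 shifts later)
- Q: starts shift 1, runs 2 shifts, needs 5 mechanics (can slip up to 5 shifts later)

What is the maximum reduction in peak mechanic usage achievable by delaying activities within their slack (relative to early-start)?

9

Early-start peak: s1:14  s2:14  s3:2  s4:0  s5:0  s6:0  s7:0 ⇒ 14.
Leveled (M@1, N@1, O@3, P@3, Q@6): s1:5  s2:5  s3:4  s4:4  s5:2  s6:5  s7:5 ⇒ 5.
Reduction 14 − 5 = 9.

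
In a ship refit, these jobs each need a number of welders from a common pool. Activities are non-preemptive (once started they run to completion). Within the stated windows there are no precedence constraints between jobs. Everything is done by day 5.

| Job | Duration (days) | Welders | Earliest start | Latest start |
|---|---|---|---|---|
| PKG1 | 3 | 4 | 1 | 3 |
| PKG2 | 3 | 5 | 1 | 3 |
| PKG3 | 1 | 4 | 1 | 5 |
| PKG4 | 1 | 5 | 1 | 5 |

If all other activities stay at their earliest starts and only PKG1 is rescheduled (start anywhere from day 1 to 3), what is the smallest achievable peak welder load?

14

PKG1@1: d1:18  d2:9  d3:9  d4:0  d5:0 → peak 18
PKG1@2: d1:14  d2:9  d3:9  d4:4  d5:0 → peak 14
PKG1@3: d1:14  d2:5  d3:9  d4:4  d5:4 → peak 14
Best is PKG1@2, peak 14.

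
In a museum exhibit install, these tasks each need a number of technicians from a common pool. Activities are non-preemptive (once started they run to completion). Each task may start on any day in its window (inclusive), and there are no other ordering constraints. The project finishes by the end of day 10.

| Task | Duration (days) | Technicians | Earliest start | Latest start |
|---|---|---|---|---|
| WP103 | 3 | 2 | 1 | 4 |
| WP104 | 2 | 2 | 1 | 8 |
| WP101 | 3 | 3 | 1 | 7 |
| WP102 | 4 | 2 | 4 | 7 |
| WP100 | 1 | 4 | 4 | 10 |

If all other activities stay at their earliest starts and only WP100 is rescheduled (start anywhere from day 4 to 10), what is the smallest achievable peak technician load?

7

WP100@4: d1:7  d2:7  d3:5  d4:6  d5:2  d6:2  d7:2  d8:0  d9:0  d10:0 → peak 7
WP100@5: d1:7  d2:7  d3:5  d4:2  d5:6  d6:2  d7:2  d8:0  d9:0  d10:0 → peak 7
WP100@6: d1:7  d2:7  d3:5  d4:2  d5:2  d6:6  d7:2  d8:0  d9:0  d10:0 → peak 7
WP100@7: d1:7  d2:7  d3:5  d4:2  d5:2  d6:2  d7:6  d8:0  d9:0  d10:0 → peak 7
WP100@8: d1:7  d2:7  d3:5  d4:2  d5:2  d6:2  d7:2  d8:4  d9:0  d10:0 → peak 7
WP100@9: d1:7  d2:7  d3:5  d4:2  d5:2  d6:2  d7:2  d8:0  d9:4  d10:0 → peak 7
WP100@10: d1:7  d2:7  d3:5  d4:2  d5:2  d6:2  d7:2  d8:0  d9:0  d10:4 → peak 7
Best is WP100@4, peak 7.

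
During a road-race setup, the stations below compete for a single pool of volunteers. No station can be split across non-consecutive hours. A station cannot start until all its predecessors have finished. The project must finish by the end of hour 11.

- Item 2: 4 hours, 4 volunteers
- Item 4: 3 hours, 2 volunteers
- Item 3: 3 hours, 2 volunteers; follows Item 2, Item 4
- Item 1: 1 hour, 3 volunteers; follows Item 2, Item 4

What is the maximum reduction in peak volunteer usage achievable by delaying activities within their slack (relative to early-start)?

2

Early-start peak: h1:6  h2:6  h3:6  h4:4  h5:5  h6:2  h7:2  h8:0  h9:0  h10:0  h11:0 ⇒ 6.
Leveled (Item 2@1, Item 4@5, Item 3@8, Item 1@11): h1:4  h2:4  h3:4  h4:4  h5:2  h6:2  h7:2  h8:2  h9:2  h10:2  h11:3 ⇒ 4.
Reduction 6 − 4 = 2.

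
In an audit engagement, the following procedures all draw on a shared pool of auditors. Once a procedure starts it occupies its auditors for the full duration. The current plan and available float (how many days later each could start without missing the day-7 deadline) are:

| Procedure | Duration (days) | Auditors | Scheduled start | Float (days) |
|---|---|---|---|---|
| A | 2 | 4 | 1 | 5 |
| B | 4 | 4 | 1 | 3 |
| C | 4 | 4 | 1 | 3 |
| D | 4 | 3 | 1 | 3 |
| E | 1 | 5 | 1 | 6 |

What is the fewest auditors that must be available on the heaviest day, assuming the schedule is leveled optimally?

11

Early-start (A@1, B@1, C@1, D@1, E@1) gives peak 20: d1:20  d2:15  d3:11  d4:11  d5:0  d6:0  d7:0.
Shift C→3, E→5.
Schedule A@1, B@1, C@3, D@1, E@5: d1:11  d2:11  d3:11  d4:11  d5:9  d6:4  d7:0 — peak 11.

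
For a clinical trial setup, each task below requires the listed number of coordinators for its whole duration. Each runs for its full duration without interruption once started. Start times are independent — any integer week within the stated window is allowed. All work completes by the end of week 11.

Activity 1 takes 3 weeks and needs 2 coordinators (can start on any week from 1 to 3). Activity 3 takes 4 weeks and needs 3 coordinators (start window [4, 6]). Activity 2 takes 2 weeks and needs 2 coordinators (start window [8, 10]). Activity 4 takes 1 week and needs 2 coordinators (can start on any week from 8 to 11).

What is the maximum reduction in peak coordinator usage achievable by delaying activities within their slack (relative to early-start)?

1

Early-start peak: w1:2  w2:2  w3:2  w4:3  w5:3  w6:3  w7:3  w8:4  w9:2  w10:0  w11:0 ⇒ 4.
Leveled (Activity 1@1, Activity 3@4, Activity 2@8, Activity 4@10): w1:2  w2:2  w3:2  w4:3  w5:3  w6:3  w7:3  w8:2  w9:2  w10:2  w11:0 ⇒ 3.
Reduction 4 − 3 = 1.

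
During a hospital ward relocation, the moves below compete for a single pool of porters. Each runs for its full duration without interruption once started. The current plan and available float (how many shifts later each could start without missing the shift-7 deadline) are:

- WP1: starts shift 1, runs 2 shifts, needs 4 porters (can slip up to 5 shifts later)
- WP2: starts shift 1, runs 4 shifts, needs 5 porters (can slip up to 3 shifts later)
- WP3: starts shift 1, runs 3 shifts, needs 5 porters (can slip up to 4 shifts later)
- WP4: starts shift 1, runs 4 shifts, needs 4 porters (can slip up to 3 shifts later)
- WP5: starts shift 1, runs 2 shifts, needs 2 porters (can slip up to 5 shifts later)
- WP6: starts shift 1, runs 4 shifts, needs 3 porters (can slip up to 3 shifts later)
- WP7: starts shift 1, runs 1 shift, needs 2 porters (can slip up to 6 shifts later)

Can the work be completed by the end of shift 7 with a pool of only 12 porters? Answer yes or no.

Schedule WP1@1, WP2@1, WP3@5, WP4@3, WP5@1, WP6@3, WP7@7: s1:11  s2:11  s3:12  s4:12  s5:12  s6:12  s7:7 — peak 12 ≤ 12.

yes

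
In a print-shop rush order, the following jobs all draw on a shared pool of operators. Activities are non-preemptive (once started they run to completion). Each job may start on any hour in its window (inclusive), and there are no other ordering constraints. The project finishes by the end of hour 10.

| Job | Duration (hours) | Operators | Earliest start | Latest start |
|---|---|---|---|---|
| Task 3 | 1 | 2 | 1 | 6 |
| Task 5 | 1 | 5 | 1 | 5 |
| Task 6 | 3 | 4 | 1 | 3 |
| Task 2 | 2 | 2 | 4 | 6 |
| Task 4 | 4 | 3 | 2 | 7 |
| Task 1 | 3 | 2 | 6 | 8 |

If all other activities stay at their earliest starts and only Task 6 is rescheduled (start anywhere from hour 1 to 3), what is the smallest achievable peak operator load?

Task 6@1: h1:11  h2:7  h3:7  h4:5  h5:5  h6:2  h7:2  h8:2  h9:0  h10:0 → peak 11
Task 6@2: h1:7  h2:7  h3:7  h4:9  h5:5  h6:2  h7:2  h8:2  h9:0  h10:0 → peak 9
Task 6@3: h1:7  h2:3  h3:7  h4:9  h5:9  h6:2  h7:2  h8:2  h9:0  h10:0 → peak 9
Best is Task 6@2, peak 9.

9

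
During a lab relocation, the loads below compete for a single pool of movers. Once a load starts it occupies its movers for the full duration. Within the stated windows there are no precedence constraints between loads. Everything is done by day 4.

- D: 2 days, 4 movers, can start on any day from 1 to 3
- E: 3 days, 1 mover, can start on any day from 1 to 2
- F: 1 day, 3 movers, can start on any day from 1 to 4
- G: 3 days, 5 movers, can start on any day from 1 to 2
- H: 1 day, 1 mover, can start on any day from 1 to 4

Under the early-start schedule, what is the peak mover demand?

14

Early-start schedule: D@1, E@1, F@1, G@1, H@1.
Load per day: day 1: 14, day 2: 10, day 3: 6, day 4: 0.
Peak is 14.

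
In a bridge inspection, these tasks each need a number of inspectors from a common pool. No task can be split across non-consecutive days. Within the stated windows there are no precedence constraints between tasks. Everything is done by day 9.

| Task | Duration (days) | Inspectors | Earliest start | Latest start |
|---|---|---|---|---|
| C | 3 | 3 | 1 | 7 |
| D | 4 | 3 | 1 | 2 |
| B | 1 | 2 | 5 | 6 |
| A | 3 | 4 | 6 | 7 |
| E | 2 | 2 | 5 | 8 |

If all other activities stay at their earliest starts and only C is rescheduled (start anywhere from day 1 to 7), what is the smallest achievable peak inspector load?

6

C@1: d1:6  d2:6  d3:6  d4:3  d5:4  d6:6  d7:4  d8:4  d9:0 → peak 6
C@2: d1:3  d2:6  d3:6  d4:6  d5:4  d6:6  d7:4  d8:4  d9:0 → peak 6
C@3: d1:3  d2:3  d3:6  d4:6  d5:7  d6:6  d7:4  d8:4  d9:0 → peak 7
C@4: d1:3  d2:3  d3:3  d4:6  d5:7  d6:9  d7:4  d8:4  d9:0 → peak 9
C@5: d1:3  d2:3  d3:3  d4:3  d5:7  d6:9  d7:7  d8:4  d9:0 → peak 9
C@6: d1:3  d2:3  d3:3  d4:3  d5:4  d6:9  d7:7  d8:7  d9:0 → peak 9
C@7: d1:3  d2:3  d3:3  d4:3  d5:4  d6:6  d7:7  d8:7  d9:3 → peak 7
Best is C@1, peak 6.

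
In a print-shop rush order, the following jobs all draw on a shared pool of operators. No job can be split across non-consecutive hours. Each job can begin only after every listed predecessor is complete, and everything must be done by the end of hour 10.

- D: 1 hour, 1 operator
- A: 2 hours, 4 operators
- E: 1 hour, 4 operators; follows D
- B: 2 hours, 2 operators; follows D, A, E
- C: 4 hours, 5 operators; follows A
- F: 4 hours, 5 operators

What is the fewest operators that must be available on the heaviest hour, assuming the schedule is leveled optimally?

8

Early-start (D@1, A@1, E@2, B@3, C@3, F@1) gives peak 13: h1:10  h2:13  h3:12  h4:12  h5:5  h6:5  h7:0  h8:0  h9:0  h10:0.
Shift F→7.
Schedule D@1, A@1, E@2, B@3, C@3, F@7: h1:5  h2:8  h3:7  h4:7  h5:5  h6:5  h7:5  h8:5  h9:5  h10:5 — peak 8.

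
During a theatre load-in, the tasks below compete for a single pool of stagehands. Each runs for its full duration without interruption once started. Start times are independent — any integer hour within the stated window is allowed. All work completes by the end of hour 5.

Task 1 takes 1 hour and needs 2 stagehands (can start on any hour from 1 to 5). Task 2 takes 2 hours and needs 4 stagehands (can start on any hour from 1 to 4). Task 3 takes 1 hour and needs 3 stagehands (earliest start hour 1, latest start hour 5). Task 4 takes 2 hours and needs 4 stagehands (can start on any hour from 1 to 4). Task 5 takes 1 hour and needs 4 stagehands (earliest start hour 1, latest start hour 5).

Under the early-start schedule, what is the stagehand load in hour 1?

At early start, hour 1 has: Task 1, Task 2, Task 3, Task 4, Task 5.
Demand: 2 + 4 + 3 + 4 + 4 = 17.

17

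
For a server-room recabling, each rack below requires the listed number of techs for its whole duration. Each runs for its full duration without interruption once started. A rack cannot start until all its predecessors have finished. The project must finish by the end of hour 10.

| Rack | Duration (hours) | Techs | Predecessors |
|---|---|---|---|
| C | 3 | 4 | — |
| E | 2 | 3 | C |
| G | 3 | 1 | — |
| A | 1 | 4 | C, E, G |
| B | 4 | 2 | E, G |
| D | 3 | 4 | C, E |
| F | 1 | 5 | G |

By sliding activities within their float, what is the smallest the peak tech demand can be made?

Early-start (C@1, E@4, G@1, A@6, B@6, D@6, F@4) gives peak 10: h1:5  h2:5  h3:5  h4:8  h5:3  h6:10  h7:6  h8:6  h9:2  h10:0.
Shift D→7, F→10.
Schedule C@1, E@4, G@1, A@6, B@6, D@7, F@10: h1:5  h2:5  h3:5  h4:3  h5:3  h6:6  h7:6  h8:6  h9:6  h10:5 — peak 6.

6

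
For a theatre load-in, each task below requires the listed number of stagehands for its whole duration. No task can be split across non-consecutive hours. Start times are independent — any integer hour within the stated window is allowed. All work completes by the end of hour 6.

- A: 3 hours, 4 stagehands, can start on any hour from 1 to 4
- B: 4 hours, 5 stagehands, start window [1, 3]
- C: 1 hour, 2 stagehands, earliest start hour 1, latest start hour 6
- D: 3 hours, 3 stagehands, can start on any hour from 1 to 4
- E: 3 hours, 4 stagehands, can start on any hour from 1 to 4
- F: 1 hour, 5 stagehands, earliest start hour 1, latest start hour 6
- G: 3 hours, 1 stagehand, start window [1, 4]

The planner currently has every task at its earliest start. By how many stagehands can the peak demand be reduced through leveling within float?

Early-start peak: h1:24  h2:17  h3:17  h4:5  h5:0  h6:0 ⇒ 24.
Leveled (A@1, B@1, C@1, D@4, E@4, F@5, G@1): h1:12  h2:10  h3:10  h4:12  h5:12  h6:7 ⇒ 12.
Reduction 24 − 12 = 12.

12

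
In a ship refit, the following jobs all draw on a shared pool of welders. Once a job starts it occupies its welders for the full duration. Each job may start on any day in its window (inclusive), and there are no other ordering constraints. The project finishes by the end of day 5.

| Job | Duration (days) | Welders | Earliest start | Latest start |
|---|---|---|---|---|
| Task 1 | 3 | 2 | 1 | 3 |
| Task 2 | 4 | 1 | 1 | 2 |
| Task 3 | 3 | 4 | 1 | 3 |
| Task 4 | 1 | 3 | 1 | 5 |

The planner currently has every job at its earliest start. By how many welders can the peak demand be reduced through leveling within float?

3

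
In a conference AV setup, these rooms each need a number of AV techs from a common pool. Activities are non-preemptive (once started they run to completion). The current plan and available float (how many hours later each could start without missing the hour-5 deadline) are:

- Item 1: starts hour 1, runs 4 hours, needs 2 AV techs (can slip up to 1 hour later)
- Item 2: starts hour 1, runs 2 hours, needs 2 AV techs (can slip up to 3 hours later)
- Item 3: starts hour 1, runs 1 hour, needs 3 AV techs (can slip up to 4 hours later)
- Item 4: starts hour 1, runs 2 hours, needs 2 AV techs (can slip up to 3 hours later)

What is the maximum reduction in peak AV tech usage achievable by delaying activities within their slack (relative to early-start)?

5

Early-start peak: h1:9  h2:6  h3:2  h4:2  h5:0 ⇒ 9.
Leveled (Item 1@1, Item 2@1, Item 3@5, Item 4@3): h1:4  h2:4  h3:4  h4:4  h5:3 ⇒ 4.
Reduction 9 − 4 = 5.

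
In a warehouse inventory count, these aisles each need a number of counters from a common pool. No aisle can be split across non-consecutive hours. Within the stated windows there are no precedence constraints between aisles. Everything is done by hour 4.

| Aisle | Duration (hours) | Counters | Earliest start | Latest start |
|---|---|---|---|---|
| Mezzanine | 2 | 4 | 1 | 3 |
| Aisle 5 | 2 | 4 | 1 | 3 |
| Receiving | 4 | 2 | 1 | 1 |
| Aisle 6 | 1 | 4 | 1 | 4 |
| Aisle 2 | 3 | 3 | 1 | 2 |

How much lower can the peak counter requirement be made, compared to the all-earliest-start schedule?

Early-start peak: h1:17  h2:13  h3:5  h4:2 ⇒ 17.
Leveled (Mezzanine@1, Aisle 5@3, Receiving@1, Aisle 6@1, Aisle 2@2): h1:10  h2:9  h3:9  h4:9 ⇒ 10.
Reduction 17 − 10 = 7.

7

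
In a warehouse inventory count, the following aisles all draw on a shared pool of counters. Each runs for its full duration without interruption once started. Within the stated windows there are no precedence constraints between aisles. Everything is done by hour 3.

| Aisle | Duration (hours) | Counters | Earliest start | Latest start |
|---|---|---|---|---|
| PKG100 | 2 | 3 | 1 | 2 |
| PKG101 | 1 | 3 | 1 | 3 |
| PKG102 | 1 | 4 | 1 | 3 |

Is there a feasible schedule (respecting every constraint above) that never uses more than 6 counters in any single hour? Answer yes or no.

Schedule PKG100@1, PKG101@1, PKG102@3: h1:6  h2:3  h3:4 — peak 6 ≤ 6.

yes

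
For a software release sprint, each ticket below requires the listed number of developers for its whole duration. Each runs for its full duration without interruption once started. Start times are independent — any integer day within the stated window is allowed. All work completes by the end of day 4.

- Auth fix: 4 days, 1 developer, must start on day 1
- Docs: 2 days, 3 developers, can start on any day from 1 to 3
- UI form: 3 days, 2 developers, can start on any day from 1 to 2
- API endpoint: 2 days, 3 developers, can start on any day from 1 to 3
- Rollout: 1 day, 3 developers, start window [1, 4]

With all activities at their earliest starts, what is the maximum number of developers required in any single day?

Early-start schedule: Auth fix@1, Docs@1, UI form@1, API endpoint@1, Rollout@1.
Load per day: day 1: 12, day 2: 9, day 3: 3, day 4: 1.
Peak is 12.

12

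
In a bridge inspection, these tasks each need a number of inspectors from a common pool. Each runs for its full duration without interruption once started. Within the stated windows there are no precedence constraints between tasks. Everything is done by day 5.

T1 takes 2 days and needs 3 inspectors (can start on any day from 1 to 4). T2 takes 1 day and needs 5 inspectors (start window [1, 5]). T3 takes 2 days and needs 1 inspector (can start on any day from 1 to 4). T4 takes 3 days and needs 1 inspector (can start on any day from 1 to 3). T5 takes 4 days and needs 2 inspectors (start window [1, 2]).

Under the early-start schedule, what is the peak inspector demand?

12

Early-start schedule: T1@1, T2@1, T3@1, T4@1, T5@1.
Load per day: day 1: 12, day 2: 7, day 3: 3, day 4: 2, day 5: 0.
Peak is 12.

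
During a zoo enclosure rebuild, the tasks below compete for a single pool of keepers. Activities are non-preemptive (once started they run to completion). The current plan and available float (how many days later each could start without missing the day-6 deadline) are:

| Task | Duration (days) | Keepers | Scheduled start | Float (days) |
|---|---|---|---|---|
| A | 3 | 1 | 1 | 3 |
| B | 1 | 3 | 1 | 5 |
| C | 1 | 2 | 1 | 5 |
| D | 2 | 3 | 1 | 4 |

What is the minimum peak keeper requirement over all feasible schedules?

Early-start (A@1, B@1, C@1, D@1) gives peak 9: d1:9  d2:4  d3:1  d4:0  d5:0  d6:0.
Shift B→4, D→5.
Schedule A@1, B@4, C@1, D@5: d1:3  d2:1  d3:1  d4:3  d5:3  d6:3 — peak 3.
Total keeper-days = 14 over 6 days ⇒ peak ≥ ⌈14/6⌉ = 3, so 3 is optimal.

3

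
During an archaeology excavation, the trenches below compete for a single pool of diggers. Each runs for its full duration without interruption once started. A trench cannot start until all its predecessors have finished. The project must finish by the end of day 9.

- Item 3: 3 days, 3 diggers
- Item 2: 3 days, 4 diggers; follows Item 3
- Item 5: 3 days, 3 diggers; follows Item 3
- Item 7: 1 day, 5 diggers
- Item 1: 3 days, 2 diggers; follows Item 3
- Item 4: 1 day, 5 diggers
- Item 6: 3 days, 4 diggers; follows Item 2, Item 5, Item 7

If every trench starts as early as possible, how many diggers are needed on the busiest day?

13

Early-start schedule: Item 3@1, Item 2@4, Item 5@4, Item 7@1, Item 1@4, Item 4@1, Item 6@7.
Load per day: day 1: 13, day 2: 3, day 3: 3, day 4: 9, day 5: 9, day 6: 9, day 7: 4, day 8: 4, day 9: 4.
Peak is 13.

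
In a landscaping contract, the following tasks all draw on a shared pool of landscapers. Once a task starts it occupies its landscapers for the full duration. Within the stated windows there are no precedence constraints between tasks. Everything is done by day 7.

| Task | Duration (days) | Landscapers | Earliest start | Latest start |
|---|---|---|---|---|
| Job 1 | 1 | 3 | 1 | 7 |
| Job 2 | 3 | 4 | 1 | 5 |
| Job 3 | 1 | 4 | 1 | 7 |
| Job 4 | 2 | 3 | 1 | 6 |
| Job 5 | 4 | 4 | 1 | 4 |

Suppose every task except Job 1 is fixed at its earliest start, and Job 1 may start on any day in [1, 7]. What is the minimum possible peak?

Job 1@1: d1:18  d2:11  d3:8  d4:4  d5:0  d6:0  d7:0 → peak 18
Job 1@2: d1:15  d2:14  d3:8  d4:4  d5:0  d6:0  d7:0 → peak 15
Job 1@3: d1:15  d2:11  d3:11  d4:4  d5:0  d6:0  d7:0 → peak 15
Job 1@4: d1:15  d2:11  d3:8  d4:7  d5:0  d6:0  d7:0 → peak 15
Job 1@5: d1:15  d2:11  d3:8  d4:4  d5:3  d6:0  d7:0 → peak 15
Job 1@6: d1:15  d2:11  d3:8  d4:4  d5:0  d6:3  d7:0 → peak 15
Job 1@7: d1:15  d2:11  d3:8  d4:4  d5:0  d6:0  d7:3 → peak 15
Best is Job 1@2, peak 15.

15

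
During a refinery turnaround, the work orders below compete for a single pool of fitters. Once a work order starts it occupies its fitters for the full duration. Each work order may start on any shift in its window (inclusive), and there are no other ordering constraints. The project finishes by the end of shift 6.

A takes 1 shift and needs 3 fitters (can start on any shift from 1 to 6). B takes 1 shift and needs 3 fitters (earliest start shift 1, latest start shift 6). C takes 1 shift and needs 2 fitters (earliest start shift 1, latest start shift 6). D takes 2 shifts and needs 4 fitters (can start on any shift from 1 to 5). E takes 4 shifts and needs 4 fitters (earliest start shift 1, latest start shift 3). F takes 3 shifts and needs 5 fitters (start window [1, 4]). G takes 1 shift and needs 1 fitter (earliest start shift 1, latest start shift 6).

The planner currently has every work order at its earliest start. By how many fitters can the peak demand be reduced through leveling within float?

Early-start peak: s1:22  s2:13  s3:9  s4:4  s5:0  s6:0 ⇒ 22.
Leveled (A@1, B@1, C@1, D@2, E@2, F@4, G@1): s1:9  s2:8  s3:8  s4:9  s5:9  s6:5 ⇒ 9.
Reduction 22 − 9 = 13.

13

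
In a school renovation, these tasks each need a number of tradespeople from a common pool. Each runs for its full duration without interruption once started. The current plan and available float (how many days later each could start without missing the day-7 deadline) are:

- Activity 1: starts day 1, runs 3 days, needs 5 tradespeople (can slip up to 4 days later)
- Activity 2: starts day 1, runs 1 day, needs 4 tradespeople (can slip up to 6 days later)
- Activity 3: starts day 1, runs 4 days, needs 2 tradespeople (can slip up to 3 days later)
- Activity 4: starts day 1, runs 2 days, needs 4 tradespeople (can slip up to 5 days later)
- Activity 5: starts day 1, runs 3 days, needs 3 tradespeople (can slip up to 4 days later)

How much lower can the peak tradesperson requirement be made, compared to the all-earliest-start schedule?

Early-start peak: d1:18  d2:14  d3:10  d4:2  d5:0  d6:0  d7:0 ⇒ 18.
Leveled (Activity 1@1, Activity 2@4, Activity 3@1, Activity 4@5, Activity 5@5): d1:7  d2:7  d3:7  d4:6  d5:7  d6:7  d7:3 ⇒ 7.
Reduction 18 − 7 = 11.

11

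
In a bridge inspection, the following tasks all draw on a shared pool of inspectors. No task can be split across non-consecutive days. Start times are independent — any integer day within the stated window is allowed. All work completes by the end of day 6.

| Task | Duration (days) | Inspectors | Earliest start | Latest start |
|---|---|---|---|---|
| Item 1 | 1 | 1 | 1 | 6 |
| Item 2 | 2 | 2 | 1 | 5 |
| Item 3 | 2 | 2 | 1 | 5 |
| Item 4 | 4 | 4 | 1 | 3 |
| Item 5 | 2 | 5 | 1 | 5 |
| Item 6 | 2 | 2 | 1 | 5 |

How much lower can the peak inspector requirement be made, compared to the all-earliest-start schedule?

9

Early-start peak: d1:16  d2:15  d3:4  d4:4  d5:0  d6:0 ⇒ 16.
Leveled (Item 1@1, Item 2@1, Item 3@3, Item 4@1, Item 5@5, Item 6@5): d1:7  d2:6  d3:6  d4:6  d5:7  d6:7 ⇒ 7.
Reduction 16 − 7 = 9.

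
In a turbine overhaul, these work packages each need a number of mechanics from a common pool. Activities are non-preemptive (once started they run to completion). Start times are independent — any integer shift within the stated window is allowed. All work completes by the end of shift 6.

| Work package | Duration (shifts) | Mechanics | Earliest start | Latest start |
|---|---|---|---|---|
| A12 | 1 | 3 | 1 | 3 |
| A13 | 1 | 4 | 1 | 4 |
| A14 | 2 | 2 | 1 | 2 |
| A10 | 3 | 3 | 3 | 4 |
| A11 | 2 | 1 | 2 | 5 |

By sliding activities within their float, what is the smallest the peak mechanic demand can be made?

5

Early-start (A12@1, A13@1, A14@1, A10@3, A11@2) gives peak 9: s1:9  s2:3  s3:4  s4:3  s5:3  s6:0.
Shift A13→3, A10→4.
Schedule A12@1, A13@3, A14@1, A10@4, A11@2: s1:5  s2:3  s3:5  s4:3  s5:3  s6:3 — peak 5.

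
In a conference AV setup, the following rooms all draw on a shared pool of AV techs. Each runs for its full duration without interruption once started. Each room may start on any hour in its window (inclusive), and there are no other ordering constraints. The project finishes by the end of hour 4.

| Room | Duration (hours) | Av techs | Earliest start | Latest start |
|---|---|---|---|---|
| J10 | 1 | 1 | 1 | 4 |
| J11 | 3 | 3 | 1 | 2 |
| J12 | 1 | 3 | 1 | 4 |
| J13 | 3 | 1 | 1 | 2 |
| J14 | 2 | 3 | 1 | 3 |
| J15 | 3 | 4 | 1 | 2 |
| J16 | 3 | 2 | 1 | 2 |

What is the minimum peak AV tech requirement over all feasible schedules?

Early-start (J10@1, J11@1, J12@1, J13@1, J14@1, J15@1, J16@1) gives peak 17: h1:17  h2:13  h3:10  h4:0.
Shift J15→2.
Schedule J10@1, J11@1, J12@1, J13@1, J14@1, J15@2, J16@1: h1:13  h2:13  h3:10  h4:4 — peak 13.

13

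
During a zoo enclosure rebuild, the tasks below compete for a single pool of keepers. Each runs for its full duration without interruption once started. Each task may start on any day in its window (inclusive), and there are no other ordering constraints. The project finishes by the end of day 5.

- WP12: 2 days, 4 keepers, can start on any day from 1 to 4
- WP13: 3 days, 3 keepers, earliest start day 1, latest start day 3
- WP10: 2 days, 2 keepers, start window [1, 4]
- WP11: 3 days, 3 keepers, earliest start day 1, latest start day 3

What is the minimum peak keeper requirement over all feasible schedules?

6

Early-start (WP12@1, WP13@1, WP10@1, WP11@1) gives peak 12: d1:12  d2:12  d3:6  d4:0  d5:0.
Shift WP13→3, WP11→3.
Schedule WP12@1, WP13@3, WP10@1, WP11@3: d1:6  d2:6  d3:6  d4:6  d5:6 — peak 6.
Total keeper-days = 30 over 5 days ⇒ peak ≥ ⌈30/5⌉ = 6, so 6 is optimal.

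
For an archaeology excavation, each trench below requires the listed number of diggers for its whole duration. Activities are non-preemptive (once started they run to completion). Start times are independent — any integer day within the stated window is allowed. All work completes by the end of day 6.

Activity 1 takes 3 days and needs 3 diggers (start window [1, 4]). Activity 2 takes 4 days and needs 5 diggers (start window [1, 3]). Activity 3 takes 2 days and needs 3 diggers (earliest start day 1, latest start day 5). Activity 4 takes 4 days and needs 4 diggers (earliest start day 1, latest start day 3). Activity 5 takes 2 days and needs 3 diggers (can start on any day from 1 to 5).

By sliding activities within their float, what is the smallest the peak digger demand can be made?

12

Early-start (Activity 1@1, Activity 2@1, Activity 3@1, Activity 4@1, Activity 5@1) gives peak 18: d1:18  d2:18  d3:12  d4:9  d5:0  d6:0.
Shift Activity 4→3, Activity 5→4.
Schedule Activity 1@1, Activity 2@1, Activity 3@1, Activity 4@3, Activity 5@4: d1:11  d2:11  d3:12  d4:12  d5:7  d6:4 — peak 12.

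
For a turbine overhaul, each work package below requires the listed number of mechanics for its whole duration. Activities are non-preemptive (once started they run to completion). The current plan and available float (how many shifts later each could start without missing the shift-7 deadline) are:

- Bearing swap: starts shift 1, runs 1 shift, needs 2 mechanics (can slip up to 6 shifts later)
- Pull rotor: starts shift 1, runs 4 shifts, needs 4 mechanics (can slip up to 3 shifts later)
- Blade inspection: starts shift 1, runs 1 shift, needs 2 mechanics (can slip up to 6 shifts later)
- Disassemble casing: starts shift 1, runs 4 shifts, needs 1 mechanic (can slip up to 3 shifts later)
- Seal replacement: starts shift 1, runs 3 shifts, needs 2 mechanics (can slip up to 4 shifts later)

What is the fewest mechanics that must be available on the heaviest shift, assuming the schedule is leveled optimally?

5

Early-start (Bearing swap@1, Pull rotor@1, Blade inspection@1, Disassemble casing@1, Seal replacement@1) gives peak 11: s1:11  s2:7  s3:7  s4:5  s5:0  s6:0  s7:0.
Shift Pull rotor→4, Blade inspection→2.
Schedule Bearing swap@1, Pull rotor@4, Blade inspection@2, Disassemble casing@1, Seal replacement@1: s1:5  s2:5  s3:3  s4:5  s5:4  s6:4  s7:4 — peak 5.
Total mechanic-shifts = 30 over 7 shifts ⇒ peak ≥ ⌈30/7⌉ = 5, so 5 is optimal.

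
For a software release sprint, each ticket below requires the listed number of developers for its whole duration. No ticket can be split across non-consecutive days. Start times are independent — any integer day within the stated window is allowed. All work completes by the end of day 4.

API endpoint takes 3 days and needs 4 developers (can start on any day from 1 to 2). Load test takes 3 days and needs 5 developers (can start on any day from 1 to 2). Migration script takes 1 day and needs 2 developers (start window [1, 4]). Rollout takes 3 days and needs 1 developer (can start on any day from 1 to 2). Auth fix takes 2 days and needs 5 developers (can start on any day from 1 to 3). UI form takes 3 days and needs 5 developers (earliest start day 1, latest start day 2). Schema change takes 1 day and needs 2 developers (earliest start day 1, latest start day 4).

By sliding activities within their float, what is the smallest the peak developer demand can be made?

20

Early-start (API endpoint@1, Load test@1, Migration script@1, Rollout@1, Auth fix@1, UI form@1, Schema change@1) gives peak 24: d1:24  d2:20  d3:15  d4:0.
Shift UI form→2.
Schedule API endpoint@1, Load test@1, Migration script@1, Rollout@1, Auth fix@1, UI form@2, Schema change@1: d1:19  d2:20  d3:15  d4:5 — peak 20.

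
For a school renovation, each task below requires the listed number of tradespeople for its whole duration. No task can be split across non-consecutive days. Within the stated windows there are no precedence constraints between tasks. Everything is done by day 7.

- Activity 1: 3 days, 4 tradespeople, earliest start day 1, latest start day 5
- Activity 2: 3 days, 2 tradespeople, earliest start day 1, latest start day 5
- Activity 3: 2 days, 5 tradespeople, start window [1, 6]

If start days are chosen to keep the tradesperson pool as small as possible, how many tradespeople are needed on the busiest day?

6

Early-start (Activity 1@1, Activity 2@1, Activity 3@1) gives peak 11: d1:11  d2:11  d3:6  d4:0  d5:0  d6:0  d7:0.
Shift Activity 3→4.
Schedule Activity 1@1, Activity 2@1, Activity 3@4: d1:6  d2:6  d3:6  d4:5  d5:5  d6:0  d7:0 — peak 6.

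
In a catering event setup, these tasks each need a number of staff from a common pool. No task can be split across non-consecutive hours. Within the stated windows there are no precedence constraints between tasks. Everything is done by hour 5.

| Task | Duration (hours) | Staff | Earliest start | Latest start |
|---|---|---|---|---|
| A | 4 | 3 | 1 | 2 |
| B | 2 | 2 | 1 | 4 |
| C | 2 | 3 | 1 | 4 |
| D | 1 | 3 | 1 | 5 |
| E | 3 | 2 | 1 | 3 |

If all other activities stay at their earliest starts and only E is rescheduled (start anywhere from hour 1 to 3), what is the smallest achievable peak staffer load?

11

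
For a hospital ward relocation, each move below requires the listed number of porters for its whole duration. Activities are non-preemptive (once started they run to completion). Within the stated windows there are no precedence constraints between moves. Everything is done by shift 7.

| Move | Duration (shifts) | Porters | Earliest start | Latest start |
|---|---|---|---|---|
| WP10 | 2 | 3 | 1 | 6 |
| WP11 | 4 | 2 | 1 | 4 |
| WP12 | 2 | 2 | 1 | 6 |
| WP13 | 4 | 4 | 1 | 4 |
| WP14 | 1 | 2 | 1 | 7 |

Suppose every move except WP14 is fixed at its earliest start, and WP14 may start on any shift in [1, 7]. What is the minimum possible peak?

WP14@1: s1:13  s2:11  s3:6  s4:6  s5:0  s6:0  s7:0 → peak 13
WP14@2: s1:11  s2:13  s3:6  s4:6  s5:0  s6:0  s7:0 → peak 13
WP14@3: s1:11  s2:11  s3:8  s4:6  s5:0  s6:0  s7:0 → peak 11
WP14@4: s1:11  s2:11  s3:6  s4:8  s5:0  s6:0  s7:0 → peak 11
WP14@5: s1:11  s2:11  s3:6  s4:6  s5:2  s6:0  s7:0 → peak 11
WP14@6: s1:11  s2:11  s3:6  s4:6  s5:0  s6:2  s7:0 → peak 11
WP14@7: s1:11  s2:11  s3:6  s4:6  s5:0  s6:0  s7:2 → peak 11
Best is WP14@3, peak 11.

11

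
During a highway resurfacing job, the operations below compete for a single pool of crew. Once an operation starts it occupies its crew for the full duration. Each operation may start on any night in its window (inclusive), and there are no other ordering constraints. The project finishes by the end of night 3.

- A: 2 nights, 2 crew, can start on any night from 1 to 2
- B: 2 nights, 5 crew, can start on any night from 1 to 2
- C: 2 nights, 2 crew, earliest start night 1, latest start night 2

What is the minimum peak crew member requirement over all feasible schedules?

9

Schedule A@1, B@1, C@1: n1:9  n2:9  n3:0 — peak 9.
No arrangement of the 8 feasible schedules does better.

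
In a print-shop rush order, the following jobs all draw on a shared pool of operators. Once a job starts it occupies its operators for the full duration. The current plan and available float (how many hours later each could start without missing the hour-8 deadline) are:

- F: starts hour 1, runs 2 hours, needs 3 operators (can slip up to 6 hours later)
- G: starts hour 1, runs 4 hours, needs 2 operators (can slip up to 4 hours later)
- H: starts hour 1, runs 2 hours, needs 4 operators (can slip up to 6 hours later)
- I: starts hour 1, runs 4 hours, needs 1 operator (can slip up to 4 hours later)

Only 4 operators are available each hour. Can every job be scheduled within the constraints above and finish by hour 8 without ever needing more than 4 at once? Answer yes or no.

yes

Schedule F@1, G@3, H@7, I@1: h1:4  h2:4  h3:3  h4:3  h5:2  h6:2  h7:4  h8:4 — peak 4 ≤ 4.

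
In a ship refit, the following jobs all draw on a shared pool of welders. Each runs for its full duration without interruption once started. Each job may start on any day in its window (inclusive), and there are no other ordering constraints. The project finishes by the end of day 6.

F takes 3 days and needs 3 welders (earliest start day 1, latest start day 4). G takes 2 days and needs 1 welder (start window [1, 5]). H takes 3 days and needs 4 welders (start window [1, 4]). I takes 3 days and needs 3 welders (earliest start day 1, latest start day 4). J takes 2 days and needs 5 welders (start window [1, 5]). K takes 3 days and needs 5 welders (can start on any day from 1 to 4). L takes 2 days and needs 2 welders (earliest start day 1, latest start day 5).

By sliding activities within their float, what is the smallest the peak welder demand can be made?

11

Early-start (F@1, G@1, H@1, I@1, J@1, K@1, L@1) gives peak 23: d1:23  d2:23  d3:15  d4:0  d5:0  d6:0.
Shift G→3, H→3, K→4, L→5.
Schedule F@1, G@3, H@3, I@1, J@1, K@4, L@5: d1:11  d2:11  d3:11  d4:10  d5:11  d6:7 — peak 11.
Total welder-days = 61 over 6 days ⇒ peak ≥ ⌈61/6⌉ = 11, so 11 is optimal.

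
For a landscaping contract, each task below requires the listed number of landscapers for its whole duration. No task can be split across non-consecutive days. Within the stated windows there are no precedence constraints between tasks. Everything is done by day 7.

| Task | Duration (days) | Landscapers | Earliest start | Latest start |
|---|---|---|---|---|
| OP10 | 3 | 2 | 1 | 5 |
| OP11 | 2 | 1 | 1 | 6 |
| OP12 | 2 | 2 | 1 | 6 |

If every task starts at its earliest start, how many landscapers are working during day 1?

5

At early start, day 1 has: OP10, OP11, OP12.
Demand: 2 + 1 + 2 = 5.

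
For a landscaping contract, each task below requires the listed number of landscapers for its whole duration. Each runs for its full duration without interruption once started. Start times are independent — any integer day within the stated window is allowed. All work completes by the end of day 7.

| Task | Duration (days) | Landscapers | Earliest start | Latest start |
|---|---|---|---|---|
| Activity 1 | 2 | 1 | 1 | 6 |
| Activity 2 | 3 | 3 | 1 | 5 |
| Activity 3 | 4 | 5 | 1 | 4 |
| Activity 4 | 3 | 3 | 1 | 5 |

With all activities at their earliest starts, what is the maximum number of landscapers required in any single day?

Early-start schedule: Activity 1@1, Activity 2@1, Activity 3@1, Activity 4@1.
Load per day: day 1: 12, day 2: 12, day 3: 11, day 4: 5, day 5: 0, day 6: 0, day 7: 0.
Peak is 12.

12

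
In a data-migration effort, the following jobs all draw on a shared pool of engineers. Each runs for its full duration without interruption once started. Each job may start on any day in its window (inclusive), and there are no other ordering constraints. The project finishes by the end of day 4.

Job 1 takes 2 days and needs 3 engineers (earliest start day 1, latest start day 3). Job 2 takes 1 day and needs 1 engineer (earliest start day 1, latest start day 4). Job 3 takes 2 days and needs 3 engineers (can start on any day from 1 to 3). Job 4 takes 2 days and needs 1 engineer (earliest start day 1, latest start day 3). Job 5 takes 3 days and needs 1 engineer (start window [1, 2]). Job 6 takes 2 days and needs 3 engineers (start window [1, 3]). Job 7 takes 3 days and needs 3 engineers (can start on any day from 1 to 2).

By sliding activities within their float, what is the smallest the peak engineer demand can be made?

Early-start (Job 1@1, Job 2@1, Job 3@1, Job 4@1, Job 5@1, Job 6@1, Job 7@1) gives peak 15: d1:15  d2:14  d3:4  d4:0.
Shift Job 4→3, Job 6→3, Job 7→2.
Schedule Job 1@1, Job 2@1, Job 3@1, Job 4@3, Job 5@1, Job 6@3, Job 7@2: d1:8  d2:10  d3:8  d4:7 — peak 10.

10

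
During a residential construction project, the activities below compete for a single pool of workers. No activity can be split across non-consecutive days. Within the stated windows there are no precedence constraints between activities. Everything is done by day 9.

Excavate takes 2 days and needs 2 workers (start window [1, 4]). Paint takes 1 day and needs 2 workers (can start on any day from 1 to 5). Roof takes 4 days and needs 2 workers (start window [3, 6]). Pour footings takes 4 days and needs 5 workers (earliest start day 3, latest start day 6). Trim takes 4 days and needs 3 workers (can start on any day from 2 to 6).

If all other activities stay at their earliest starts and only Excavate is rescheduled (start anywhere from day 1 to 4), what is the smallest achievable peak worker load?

Excavate@1: d1:4  d2:5  d3:10  d4:10  d5:10  d6:7  d7:0  d8:0  d9:0 → peak 10
Excavate@2: d1:2  d2:5  d3:12  d4:10  d5:10  d6:7  d7:0  d8:0  d9:0 → peak 12
Excavate@3: d1:2  d2:3  d3:12  d4:12  d5:10  d6:7  d7:0  d8:0  d9:0 → peak 12
Excavate@4: d1:2  d2:3  d3:10  d4:12  d5:12  d6:7  d7:0  d8:0  d9:0 → peak 12
Best is Excavate@1, peak 10.

10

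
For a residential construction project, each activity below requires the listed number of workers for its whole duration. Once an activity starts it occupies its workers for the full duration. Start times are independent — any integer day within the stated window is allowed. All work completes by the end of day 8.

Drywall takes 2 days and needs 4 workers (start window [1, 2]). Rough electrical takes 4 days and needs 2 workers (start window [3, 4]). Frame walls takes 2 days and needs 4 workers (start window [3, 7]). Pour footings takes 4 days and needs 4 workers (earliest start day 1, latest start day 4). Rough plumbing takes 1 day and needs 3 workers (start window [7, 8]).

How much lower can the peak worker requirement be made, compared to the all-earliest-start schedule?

3

Early-start peak: d1:8  d2:8  d3:10  d4:10  d5:2  d6:2  d7:3  d8:0 ⇒ 10.
Leveled (Drywall@1, Rough electrical@3, Frame walls@7, Pour footings@3, Rough plumbing@7): d1:4  d2:4  d3:6  d4:6  d5:6  d6:6  d7:7  d8:4 ⇒ 7.
Reduction 10 − 7 = 3.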